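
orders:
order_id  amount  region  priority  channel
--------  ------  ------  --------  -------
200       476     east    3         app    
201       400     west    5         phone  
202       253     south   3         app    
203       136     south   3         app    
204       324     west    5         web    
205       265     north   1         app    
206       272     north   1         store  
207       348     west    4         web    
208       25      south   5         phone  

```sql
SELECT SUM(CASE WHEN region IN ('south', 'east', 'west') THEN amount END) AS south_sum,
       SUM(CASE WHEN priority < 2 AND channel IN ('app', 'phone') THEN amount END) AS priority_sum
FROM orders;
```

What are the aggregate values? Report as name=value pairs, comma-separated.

[south_sum: region IN ('south', 'east', 'west')]
order_id=200: ✓ → 476
order_id=201: ✓ → 400
order_id=202: ✓ → 253
order_id=203: ✓ → 136
order_id=204: ✓ → 324
order_id=205: ✗
order_id=206: ✗
order_id=207: ✓ → 348
order_id=208: ✓ → 25
south_sum = 476 + 400 + 253 + 136 + 324 + 348 + 25 = 1962
—
[priority_sum: priority < 2 AND channel IN ('app', 'phone')]
order_id=200: ✗
order_id=201: ✗
order_id=202: ✗
order_id=203: ✗
order_id=204: ✗
order_id=205: ✓ → 265
order_id=206: ✗
order_id=207: ✗
order_id=208: ✗
priority_sum = 265

south_sum=1962, priority_sum=265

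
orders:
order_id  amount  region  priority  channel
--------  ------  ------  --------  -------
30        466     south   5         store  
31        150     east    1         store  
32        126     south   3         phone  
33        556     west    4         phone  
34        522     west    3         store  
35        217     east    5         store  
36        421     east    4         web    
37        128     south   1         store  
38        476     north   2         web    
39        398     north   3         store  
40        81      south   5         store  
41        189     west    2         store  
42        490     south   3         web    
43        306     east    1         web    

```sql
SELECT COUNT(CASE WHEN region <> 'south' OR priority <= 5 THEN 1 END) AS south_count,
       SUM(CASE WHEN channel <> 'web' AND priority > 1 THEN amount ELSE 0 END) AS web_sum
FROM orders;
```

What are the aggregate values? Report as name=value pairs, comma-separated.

south_count=14, web_sum=2555

[south_count: region <> 'south' OR priority <= 5]
order_id=30: ✓ → 1
order_id=31: ✓ → 1
order_id=32: ✓ → 1
order_id=33: ✓ → 1
order_id=34: ✓ → 1
order_id=35: ✓ → 1
order_id=36: ✓ → 1
order_id=37: ✓ → 1
order_id=38: ✓ → 1
order_id=39: ✓ → 1
order_id=40: ✓ → 1
order_id=41: ✓ → 1
order_id=42: ✓ → 1
order_id=43: ✓ → 1
south_count = COUNT(1, 1, 1, 1, 1, 1, 1, 1, 1, 1, 1, 1, 1, 1) = 14
—
[web_sum: channel <> 'web' AND priority > 1]
order_id=30: ✓ → 466
order_id=31: ✗
order_id=32: ✓ → 126
order_id=33: ✓ → 556
order_id=34: ✓ → 522
order_id=35: ✓ → 217
order_id=36: ✗
order_id=37: ✗
order_id=38: ✗
order_id=39: ✓ → 398
order_id=40: ✓ → 81
order_id=41: ✓ → 189
order_id=42: ✗
order_id=43: ✗
web_sum = 466 + 126 + 556 + 522 + 217 + 398 + 81 + 189 = 2555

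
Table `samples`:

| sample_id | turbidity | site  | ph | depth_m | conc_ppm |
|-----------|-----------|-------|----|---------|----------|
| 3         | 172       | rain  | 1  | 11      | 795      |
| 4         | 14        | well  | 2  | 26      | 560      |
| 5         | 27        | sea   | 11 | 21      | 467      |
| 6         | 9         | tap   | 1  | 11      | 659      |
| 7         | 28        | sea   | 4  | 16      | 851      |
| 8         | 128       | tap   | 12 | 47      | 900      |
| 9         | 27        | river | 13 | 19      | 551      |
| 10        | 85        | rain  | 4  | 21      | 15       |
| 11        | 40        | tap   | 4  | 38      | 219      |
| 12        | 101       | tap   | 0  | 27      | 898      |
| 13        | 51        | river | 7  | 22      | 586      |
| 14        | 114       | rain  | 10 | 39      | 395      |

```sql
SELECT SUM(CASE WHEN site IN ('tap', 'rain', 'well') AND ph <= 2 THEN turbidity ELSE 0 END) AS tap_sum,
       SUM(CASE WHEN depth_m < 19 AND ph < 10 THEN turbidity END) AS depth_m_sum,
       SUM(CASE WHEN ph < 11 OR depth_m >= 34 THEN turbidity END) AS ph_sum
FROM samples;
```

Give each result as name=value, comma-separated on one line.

tap_sum=296, depth_m_sum=209, ph_sum=742

[tap_sum: site IN ('tap', 'rain', 'well') AND ph <= 2]
sample_id=3: ✓ → 172
sample_id=4: ✓ → 14
sample_id=5: ✗
sample_id=6: ✓ → 9
sample_id=7: ✗
sample_id=8: ✗
sample_id=9: ✗
sample_id=10: ✗
sample_id=11: ✗
sample_id=12: ✓ → 101
sample_id=13: ✗
sample_id=14: ✗
tap_sum = 172 + 14 + 9 + 101 = 296
—
[depth_m_sum: depth_m < 19 AND ph < 10]
sample_id=3: ✓ → 172
sample_id=4: ✗
sample_id=5: ✗
sample_id=6: ✓ → 9
sample_id=7: ✓ → 28
sample_id=8: ✗
sample_id=9: ✗
sample_id=10: ✗
sample_id=11: ✗
sample_id=12: ✗
sample_id=13: ✗
sample_id=14: ✗
depth_m_sum = 172 + 9 + 28 = 209
—
[ph_sum: ph < 11 OR depth_m >= 34]
sample_id=3: ✓ → 172
sample_id=4: ✓ → 14
sample_id=5: ✗
sample_id=6: ✓ → 9
sample_id=7: ✓ → 28
sample_id=8: ✓ → 128
sample_id=9: ✗
sample_id=10: ✓ → 85
sample_id=11: ✓ → 40
sample_id=12: ✓ → 101
sample_id=13: ✓ → 51
sample_id=14: ✓ → 114
ph_sum = 172 + 14 + 9 + 28 + 128 + 85 + 40 + 101 + 51 + 114 = 742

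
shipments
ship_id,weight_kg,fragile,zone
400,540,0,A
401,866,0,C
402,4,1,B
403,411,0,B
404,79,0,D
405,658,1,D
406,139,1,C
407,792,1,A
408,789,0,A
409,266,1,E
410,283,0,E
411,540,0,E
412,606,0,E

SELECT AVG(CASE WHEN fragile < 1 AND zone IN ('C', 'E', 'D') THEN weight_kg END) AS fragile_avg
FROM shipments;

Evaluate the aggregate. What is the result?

ship_id=400: ✗
ship_id=401: ✓ → 866
ship_id=402: ✗
ship_id=403: ✗
ship_id=404: ✓ → 79
ship_id=405: ✗
ship_id=406: ✗
ship_id=407: ✗
ship_id=408: ✗
ship_id=409: ✗
ship_id=410: ✓ → 283
ship_id=411: ✓ → 540
ship_id=412: ✓ → 606
fragile_avg = (866 + 79 + 283 + 540 + 606) / 5 = 474.8

474.8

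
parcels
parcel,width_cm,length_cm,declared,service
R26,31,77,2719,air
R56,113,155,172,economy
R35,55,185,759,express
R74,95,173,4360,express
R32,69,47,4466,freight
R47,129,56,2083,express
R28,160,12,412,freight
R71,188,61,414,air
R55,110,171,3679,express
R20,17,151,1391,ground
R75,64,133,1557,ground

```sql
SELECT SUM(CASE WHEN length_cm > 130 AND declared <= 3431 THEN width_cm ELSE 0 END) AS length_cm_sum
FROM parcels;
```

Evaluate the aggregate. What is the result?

249

parcel=R26: ✗
parcel=R56: ✓ → 113
parcel=R35: ✓ → 55
parcel=R74: ✗
parcel=R32: ✗
parcel=R47: ✗
parcel=R28: ✗
parcel=R71: ✗
parcel=R55: ✗
parcel=R20: ✓ → 17
parcel=R75: ✓ → 64
length_cm_sum = 113 + 55 + 17 + 64 = 249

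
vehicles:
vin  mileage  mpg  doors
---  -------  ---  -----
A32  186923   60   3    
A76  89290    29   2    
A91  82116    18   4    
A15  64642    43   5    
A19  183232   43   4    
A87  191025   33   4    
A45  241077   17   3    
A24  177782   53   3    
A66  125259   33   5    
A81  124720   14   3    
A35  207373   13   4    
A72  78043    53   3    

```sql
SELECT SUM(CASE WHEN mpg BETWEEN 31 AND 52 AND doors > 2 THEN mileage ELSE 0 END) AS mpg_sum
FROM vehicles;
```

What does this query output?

vin=A32: ✗
vin=A76: ✗
vin=A91: ✗
vin=A15: ✓ → 64642
vin=A19: ✓ → 183232
vin=A87: ✓ → 191025
vin=A45: ✗
vin=A24: ✗
vin=A66: ✓ → 125259
vin=A81: ✗
vin=A35: ✗
vin=A72: ✗
mpg_sum = 64642 + 183232 + 191025 + 125259 = 564158

564158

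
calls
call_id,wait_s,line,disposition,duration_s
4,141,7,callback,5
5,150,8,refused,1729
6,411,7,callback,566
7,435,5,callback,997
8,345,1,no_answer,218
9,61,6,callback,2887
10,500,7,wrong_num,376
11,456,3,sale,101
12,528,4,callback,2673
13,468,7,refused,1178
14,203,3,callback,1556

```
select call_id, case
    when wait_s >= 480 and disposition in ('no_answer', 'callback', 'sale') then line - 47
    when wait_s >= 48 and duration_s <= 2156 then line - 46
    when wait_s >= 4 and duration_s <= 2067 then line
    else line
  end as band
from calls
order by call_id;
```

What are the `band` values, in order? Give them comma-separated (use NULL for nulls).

-39, -38, -39, -41, -45, 6, -39, -43, -43, -39, -43

call_id=4: wait_s >= 48 and duration_s <= 2156 → -39
call_id=5: wait_s >= 48 and duration_s <= 2156 → -38
call_id=6: wait_s >= 48 and duration_s <= 2156 → -39
call_id=7: wait_s >= 48 and duration_s <= 2156 → -41
call_id=8: wait_s >= 48 and duration_s <= 2156 → -45
call_id=9: ELSE → 6
call_id=10: wait_s >= 48 and duration_s <= 2156 → -39
call_id=11: wait_s >= 48 and duration_s <= 2156 → -43
call_id=12: wait_s >= 480 and disposition in ('no_answer', 'callback', 'sale') → -43
call_id=13: wait_s >= 48 and duration_s <= 2156 → -39
call_id=14: wait_s >= 48 and duration_s <= 2156 → -43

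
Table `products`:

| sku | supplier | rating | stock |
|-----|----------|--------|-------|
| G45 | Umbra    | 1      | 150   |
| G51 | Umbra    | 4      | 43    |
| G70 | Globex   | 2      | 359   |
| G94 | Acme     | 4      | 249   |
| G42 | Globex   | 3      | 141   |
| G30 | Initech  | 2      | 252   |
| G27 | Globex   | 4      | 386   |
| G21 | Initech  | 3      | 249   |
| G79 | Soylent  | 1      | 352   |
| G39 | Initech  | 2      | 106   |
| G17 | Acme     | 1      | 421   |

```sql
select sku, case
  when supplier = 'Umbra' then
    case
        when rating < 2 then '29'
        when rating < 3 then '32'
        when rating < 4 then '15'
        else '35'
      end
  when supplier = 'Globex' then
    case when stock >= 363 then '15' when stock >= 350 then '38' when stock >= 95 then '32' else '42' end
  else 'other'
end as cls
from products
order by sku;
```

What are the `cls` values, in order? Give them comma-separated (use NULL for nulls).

sku=G17: supplier='Acme' → outer ELSE → other
sku=G21: supplier='Initech' → outer ELSE → other
sku=G27: supplier='Globex' → inner[stock >= 363] → 15
sku=G30: supplier='Initech' → outer ELSE → other
sku=G39: supplier='Initech' → outer ELSE → other
sku=G42: supplier='Globex' → inner[stock >= 95] → 32
sku=G45: supplier='Umbra' → inner[rating < 2] → 29
sku=G51: supplier='Umbra' → inner[ELSE] → 35
sku=G70: supplier='Globex' → inner[stock >= 350] → 38
sku=G79: supplier='Soylent' → outer ELSE → other
sku=G94: supplier='Acme' → outer ELSE → other

other, other, 15, other, other, 32, 29, 35, 38, other, other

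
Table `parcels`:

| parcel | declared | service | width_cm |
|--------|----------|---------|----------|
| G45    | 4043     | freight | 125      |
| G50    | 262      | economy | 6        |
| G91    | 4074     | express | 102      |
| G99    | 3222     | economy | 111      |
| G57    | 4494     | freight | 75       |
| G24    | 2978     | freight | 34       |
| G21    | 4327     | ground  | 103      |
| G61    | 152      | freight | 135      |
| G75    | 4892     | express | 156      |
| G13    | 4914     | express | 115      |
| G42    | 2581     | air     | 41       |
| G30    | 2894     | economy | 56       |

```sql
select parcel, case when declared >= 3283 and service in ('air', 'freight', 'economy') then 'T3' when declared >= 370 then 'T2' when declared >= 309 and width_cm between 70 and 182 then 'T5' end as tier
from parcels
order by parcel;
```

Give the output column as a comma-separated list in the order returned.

parcel=G13: declared >= 370 → T2
parcel=G21: declared >= 370 → T2
parcel=G24: declared >= 370 → T2
parcel=G30: declared >= 370 → T2
parcel=G42: declared >= 370 → T2
parcel=G45: declared >= 3283 and service in ('air', 'freight', 'economy') → T3
parcel=G50: (no match → NULL) → NULL
parcel=G57: declared >= 3283 and service in ('air', 'freight', 'economy') → T3
parcel=G61: (no match → NULL) → NULL
parcel=G75: declared >= 370 → T2
parcel=G91: declared >= 370 → T2
parcel=G99: declared >= 370 → T2

T2, T2, T2, T2, T2, T3, NULL, T3, NULL, T2, T2, T2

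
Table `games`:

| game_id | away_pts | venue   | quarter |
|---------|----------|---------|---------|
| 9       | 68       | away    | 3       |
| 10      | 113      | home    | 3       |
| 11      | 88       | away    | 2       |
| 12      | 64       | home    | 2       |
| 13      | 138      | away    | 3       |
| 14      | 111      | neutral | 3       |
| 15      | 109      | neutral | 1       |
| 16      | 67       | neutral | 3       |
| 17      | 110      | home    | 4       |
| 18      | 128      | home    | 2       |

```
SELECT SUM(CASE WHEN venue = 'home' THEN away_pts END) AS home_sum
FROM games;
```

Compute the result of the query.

415

game_id=9: ✗
game_id=10: ✓ → 113
game_id=11: ✗
game_id=12: ✓ → 64
game_id=13: ✗
game_id=14: ✗
game_id=15: ✗
game_id=16: ✗
game_id=17: ✓ → 110
game_id=18: ✓ → 128
home_sum = 113 + 64 + 110 + 128 = 415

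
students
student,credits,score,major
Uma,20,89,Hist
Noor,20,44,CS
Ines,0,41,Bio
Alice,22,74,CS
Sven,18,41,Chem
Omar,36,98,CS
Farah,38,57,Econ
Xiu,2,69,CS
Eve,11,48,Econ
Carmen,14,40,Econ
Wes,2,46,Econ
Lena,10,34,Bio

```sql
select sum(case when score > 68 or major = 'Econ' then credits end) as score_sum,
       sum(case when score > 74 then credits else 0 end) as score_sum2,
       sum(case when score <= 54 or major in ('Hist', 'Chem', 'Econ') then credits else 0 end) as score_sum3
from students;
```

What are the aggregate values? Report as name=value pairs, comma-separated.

[score_sum: score > 68 or major = 'Econ']
student=Uma: ✓ → 20
student=Noor: ✗
student=Ines: ✗
student=Alice: ✓ → 22
student=Sven: ✗
student=Omar: ✓ → 36
student=Farah: ✓ → 38
student=Xiu: ✓ → 2
student=Eve: ✓ → 11
student=Carmen: ✓ → 14
student=Wes: ✓ → 2
student=Lena: ✗
score_sum = 20 + 22 + 36 + 38 + 2 + 11 + 14 + 2 = 145
—
[score_sum2: score > 74]
student=Uma: ✓ → 20
student=Noor: ✗
student=Ines: ✗
student=Alice: ✗
student=Sven: ✗
student=Omar: ✓ → 36
student=Farah: ✗
student=Xiu: ✗
student=Eve: ✗
student=Carmen: ✗
student=Wes: ✗
student=Lena: ✗
score_sum2 = 20 + 36 = 56
—
[score_sum3: score <= 54 or major in ('Hist', 'Chem', 'Econ')]
student=Uma: ✓ → 20
student=Noor: ✓ → 20
student=Ines: ✓ → 0
student=Alice: ✗
student=Sven: ✓ → 18
student=Omar: ✗
student=Farah: ✓ → 38
student=Xiu: ✗
student=Eve: ✓ → 11
student=Carmen: ✓ → 14
student=Wes: ✓ → 2
student=Lena: ✓ → 10
score_sum3 = 20 + 20 + 18 + 38 + 11 + 14 + 2 + 10 = 133

score_sum=145, score_sum2=56, score_sum3=133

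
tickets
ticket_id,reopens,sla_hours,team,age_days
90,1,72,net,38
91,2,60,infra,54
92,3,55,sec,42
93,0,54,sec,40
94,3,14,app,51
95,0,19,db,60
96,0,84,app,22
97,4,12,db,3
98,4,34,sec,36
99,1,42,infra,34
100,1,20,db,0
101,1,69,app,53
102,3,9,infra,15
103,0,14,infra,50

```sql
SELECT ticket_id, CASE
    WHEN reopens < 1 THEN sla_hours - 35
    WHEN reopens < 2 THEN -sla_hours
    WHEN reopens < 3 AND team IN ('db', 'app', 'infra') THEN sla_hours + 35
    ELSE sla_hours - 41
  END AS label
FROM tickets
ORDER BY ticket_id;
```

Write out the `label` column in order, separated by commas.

-72, 95, 14, 19, -27, -16, 49, -29, -7, -42, -20, -69, -32, -21

ticket_id=90: reopens < 2 → -72
ticket_id=91: reopens < 3 AND team IN ('db', 'app', 'infra') → 95
ticket_id=92: ELSE → 14
ticket_id=93: reopens < 1 → 19
ticket_id=94: ELSE → -27
ticket_id=95: reopens < 1 → -16
ticket_id=96: reopens < 1 → 49
ticket_id=97: ELSE → -29
ticket_id=98: ELSE → -7
ticket_id=99: reopens < 2 → -42
ticket_id=100: reopens < 2 → -20
ticket_id=101: reopens < 2 → -69
ticket_id=102: ELSE → -32
ticket_id=103: reopens < 1 → -21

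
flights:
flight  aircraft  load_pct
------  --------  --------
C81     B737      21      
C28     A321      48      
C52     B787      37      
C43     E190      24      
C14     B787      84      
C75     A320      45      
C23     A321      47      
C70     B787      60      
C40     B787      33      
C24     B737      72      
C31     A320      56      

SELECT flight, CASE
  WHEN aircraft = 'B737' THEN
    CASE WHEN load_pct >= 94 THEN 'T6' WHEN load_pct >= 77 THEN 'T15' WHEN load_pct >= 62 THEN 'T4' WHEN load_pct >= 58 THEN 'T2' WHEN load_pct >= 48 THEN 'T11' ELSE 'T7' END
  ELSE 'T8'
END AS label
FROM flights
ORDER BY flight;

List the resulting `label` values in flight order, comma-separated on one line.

T8, T8, T4, T8, T8, T8, T8, T8, T8, T8, T7

flight=C14: aircraft='B787' → outer ELSE → T8
flight=C23: aircraft='A321' → outer ELSE → T8
flight=C24: aircraft='B737' → inner[load_pct >= 62] → T4
flight=C28: aircraft='A321' → outer ELSE → T8
flight=C31: aircraft='A320' → outer ELSE → T8
flight=C40: aircraft='B787' → outer ELSE → T8
flight=C43: aircraft='E190' → outer ELSE → T8
flight=C52: aircraft='B787' → outer ELSE → T8
flight=C70: aircraft='B787' → outer ELSE → T8
flight=C75: aircraft='A320' → outer ELSE → T8
flight=C81: aircraft='B737' → inner[ELSE] → T7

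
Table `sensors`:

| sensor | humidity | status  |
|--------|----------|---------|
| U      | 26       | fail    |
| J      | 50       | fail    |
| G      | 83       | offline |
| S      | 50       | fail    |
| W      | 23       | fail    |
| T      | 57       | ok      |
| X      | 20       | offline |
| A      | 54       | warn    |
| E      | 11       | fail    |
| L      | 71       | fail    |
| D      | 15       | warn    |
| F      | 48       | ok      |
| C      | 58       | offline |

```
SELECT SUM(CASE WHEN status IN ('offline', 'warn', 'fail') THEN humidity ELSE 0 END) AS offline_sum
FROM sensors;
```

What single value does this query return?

461

sensor=U: ✓ → 26
sensor=J: ✓ → 50
sensor=G: ✓ → 83
sensor=S: ✓ → 50
sensor=W: ✓ → 23
sensor=T: ✗
sensor=X: ✓ → 20
sensor=A: ✓ → 54
sensor=E: ✓ → 11
sensor=L: ✓ → 71
sensor=D: ✓ → 15
sensor=F: ✗
sensor=C: ✓ → 58
offline_sum = 26 + 50 + 83 + 50 + 23 + 20 + 54 + 11 + 71 + 15 + 58 = 461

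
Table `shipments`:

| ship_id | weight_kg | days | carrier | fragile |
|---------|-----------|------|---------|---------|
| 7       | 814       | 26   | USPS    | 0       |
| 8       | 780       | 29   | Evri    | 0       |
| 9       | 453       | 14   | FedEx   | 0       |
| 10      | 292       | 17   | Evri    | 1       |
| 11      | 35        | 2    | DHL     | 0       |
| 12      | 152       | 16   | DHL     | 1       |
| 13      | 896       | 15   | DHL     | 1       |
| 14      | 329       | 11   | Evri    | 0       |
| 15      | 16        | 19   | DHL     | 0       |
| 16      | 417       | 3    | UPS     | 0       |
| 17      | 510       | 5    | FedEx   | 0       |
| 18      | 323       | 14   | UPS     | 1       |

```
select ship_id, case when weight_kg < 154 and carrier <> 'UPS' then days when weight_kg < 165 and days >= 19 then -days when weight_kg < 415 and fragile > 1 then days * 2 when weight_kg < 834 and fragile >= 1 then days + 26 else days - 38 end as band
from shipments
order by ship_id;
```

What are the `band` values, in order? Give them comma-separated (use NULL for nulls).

-12, -9, -24, 43, 2, 16, -23, -27, 19, -35, -33, 40

ship_id=7: ELSE → -12
ship_id=8: ELSE → -9
ship_id=9: ELSE → -24
ship_id=10: weight_kg < 834 and fragile >= 1 → 43
ship_id=11: weight_kg < 154 and carrier <> 'UPS' → 2
ship_id=12: weight_kg < 154 and carrier <> 'UPS' → 16
ship_id=13: ELSE → -23
ship_id=14: ELSE → -27
ship_id=15: weight_kg < 154 and carrier <> 'UPS' → 19
ship_id=16: ELSE → -35
ship_id=17: ELSE → -33
ship_id=18: weight_kg < 834 and fragile >= 1 → 40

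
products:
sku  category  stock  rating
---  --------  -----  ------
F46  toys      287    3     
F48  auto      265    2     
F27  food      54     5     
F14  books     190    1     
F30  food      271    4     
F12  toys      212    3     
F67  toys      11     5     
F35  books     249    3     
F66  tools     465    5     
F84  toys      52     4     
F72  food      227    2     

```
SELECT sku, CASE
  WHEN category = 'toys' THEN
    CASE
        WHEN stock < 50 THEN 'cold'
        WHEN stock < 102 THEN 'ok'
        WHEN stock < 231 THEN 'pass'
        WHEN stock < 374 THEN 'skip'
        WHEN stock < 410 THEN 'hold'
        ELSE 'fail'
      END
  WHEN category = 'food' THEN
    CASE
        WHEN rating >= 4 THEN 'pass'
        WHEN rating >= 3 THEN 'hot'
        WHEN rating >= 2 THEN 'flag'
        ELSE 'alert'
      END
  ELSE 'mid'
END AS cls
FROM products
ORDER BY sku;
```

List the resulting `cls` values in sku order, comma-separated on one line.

sku=F12: category='toys' → inner[stock < 231] → pass
sku=F14: category='books' → outer ELSE → mid
sku=F27: category='food' → inner[rating >= 4] → pass
sku=F30: category='food' → inner[rating >= 4] → pass
sku=F35: category='books' → outer ELSE → mid
sku=F46: category='toys' → inner[stock < 374] → skip
sku=F48: category='auto' → outer ELSE → mid
sku=F66: category='tools' → outer ELSE → mid
sku=F67: category='toys' → inner[stock < 50] → cold
sku=F72: category='food' → inner[rating >= 2] → flag
sku=F84: category='toys' → inner[stock < 102] → ok

pass, mid, pass, pass, mid, skip, mid, mid, cold, flag, ok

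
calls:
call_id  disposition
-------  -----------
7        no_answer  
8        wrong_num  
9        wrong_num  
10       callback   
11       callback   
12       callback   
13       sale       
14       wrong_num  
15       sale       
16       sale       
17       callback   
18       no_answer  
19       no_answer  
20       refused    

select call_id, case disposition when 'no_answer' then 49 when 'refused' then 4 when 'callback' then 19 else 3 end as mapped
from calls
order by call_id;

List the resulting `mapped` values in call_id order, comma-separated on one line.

49, 3, 3, 19, 19, 19, 3, 3, 3, 3, 19, 49, 49, 4

call_id=7: disposition='no_answer' → 49
call_id=8: ELSE → 3
call_id=9: ELSE → 3
call_id=10: disposition='callback' → 19
call_id=11: disposition='callback' → 19
call_id=12: disposition='callback' → 19
call_id=13: ELSE → 3
call_id=14: ELSE → 3
call_id=15: ELSE → 3
call_id=16: ELSE → 3
call_id=17: disposition='callback' → 19
call_id=18: disposition='no_answer' → 49
call_id=19: disposition='no_answer' → 49
call_id=20: disposition='refused' → 4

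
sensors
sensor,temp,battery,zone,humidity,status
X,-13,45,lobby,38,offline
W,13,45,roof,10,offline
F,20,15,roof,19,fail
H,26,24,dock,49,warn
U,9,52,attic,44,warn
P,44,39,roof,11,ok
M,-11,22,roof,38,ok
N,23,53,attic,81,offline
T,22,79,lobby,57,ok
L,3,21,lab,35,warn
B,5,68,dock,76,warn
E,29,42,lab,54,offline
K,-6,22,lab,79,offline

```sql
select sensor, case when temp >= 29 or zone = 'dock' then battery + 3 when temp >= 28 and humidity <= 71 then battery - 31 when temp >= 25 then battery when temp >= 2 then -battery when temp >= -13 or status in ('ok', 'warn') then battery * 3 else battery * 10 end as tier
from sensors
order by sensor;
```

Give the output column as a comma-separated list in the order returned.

sensor=B: temp >= 29 or zone = 'dock' → 71
sensor=E: temp >= 29 or zone = 'dock' → 45
sensor=F: temp >= 2 → -15
sensor=H: temp >= 29 or zone = 'dock' → 27
sensor=K: temp >= -13 or status in ('ok', 'warn') → 66
sensor=L: temp >= 2 → -21
sensor=M: temp >= -13 or status in ('ok', 'warn') → 66
sensor=N: temp >= 2 → -53
sensor=P: temp >= 29 or zone = 'dock' → 42
sensor=T: temp >= 2 → -79
sensor=U: temp >= 2 → -52
sensor=W: temp >= 2 → -45
sensor=X: temp >= -13 or status in ('ok', 'warn') → 135

71, 45, -15, 27, 66, -21, 66, -53, 42, -79, -52, -45, 135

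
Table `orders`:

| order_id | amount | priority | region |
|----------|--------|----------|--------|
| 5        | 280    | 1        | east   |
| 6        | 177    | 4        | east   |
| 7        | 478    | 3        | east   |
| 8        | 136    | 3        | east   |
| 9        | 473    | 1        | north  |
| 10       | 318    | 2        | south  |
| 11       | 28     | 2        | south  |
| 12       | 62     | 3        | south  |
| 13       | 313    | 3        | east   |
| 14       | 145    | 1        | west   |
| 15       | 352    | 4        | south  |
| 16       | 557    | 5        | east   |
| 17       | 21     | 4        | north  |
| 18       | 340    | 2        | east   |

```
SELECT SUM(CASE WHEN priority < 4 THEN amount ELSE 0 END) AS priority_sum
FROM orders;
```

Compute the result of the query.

order_id=5: ✓ → 280
order_id=6: ✗
order_id=7: ✓ → 478
order_id=8: ✓ → 136
order_id=9: ✓ → 473
order_id=10: ✓ → 318
order_id=11: ✓ → 28
order_id=12: ✓ → 62
order_id=13: ✓ → 313
order_id=14: ✓ → 145
order_id=15: ✗
order_id=16: ✗
order_id=17: ✗
order_id=18: ✓ → 340
priority_sum = 280 + 478 + 136 + 473 + 318 + 28 + 62 + 313 + 145 + 340 = 2573

2573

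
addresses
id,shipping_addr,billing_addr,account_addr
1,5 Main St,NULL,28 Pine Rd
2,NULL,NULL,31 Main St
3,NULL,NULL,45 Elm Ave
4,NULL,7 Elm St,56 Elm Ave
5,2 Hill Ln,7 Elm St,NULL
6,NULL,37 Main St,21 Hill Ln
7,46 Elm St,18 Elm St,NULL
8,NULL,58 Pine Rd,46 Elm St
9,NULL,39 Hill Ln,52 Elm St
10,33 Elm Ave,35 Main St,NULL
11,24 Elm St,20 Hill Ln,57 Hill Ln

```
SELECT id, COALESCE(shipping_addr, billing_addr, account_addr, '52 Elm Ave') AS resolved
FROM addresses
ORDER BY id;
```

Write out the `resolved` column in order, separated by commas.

id=1: shipping_addr=5 Main St → 5 Main St
id=2: shipping_addr=NULL, billing_addr=NULL, account_addr=31 Main St → 31 Main St
id=3: shipping_addr=NULL, billing_addr=NULL, account_addr=45 Elm Ave → 45 Elm Ave
id=4: shipping_addr=NULL, billing_addr=7 Elm St → 7 Elm St
id=5: shipping_addr=2 Hill Ln → 2 Hill Ln
id=6: shipping_addr=NULL, billing_addr=37 Main St → 37 Main St
id=7: shipping_addr=46 Elm St → 46 Elm St
id=8: shipping_addr=NULL, billing_addr=58 Pine Rd → 58 Pine Rd
id=9: shipping_addr=NULL, billing_addr=39 Hill Ln → 39 Hill Ln
id=10: shipping_addr=33 Elm Ave → 33 Elm Ave
id=11: shipping_addr=24 Elm St → 24 Elm St

5 Main St, 31 Main St, 45 Elm Ave, 7 Elm St, 2 Hill Ln, 37 Main St, 46 Elm St, 58 Pine Rd, 39 Hill Ln, 33 Elm Ave, 24 Elm St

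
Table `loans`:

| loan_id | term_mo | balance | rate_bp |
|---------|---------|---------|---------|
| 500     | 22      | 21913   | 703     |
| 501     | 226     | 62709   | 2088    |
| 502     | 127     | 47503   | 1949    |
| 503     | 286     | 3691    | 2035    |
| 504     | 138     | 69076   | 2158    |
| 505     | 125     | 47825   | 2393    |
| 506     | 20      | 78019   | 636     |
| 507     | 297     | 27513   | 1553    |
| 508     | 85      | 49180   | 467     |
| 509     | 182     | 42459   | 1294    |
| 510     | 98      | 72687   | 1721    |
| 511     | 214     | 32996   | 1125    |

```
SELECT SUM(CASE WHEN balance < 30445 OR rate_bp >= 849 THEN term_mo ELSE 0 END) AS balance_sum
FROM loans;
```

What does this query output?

loan_id=500: ✓ → 22
loan_id=501: ✓ → 226
loan_id=502: ✓ → 127
loan_id=503: ✓ → 286
loan_id=504: ✓ → 138
loan_id=505: ✓ → 125
loan_id=506: ✗
loan_id=507: ✓ → 297
loan_id=508: ✗
loan_id=509: ✓ → 182
loan_id=510: ✓ → 98
loan_id=511: ✓ → 214
balance_sum = 22 + 226 + 127 + 286 + 138 + 125 + 297 + 182 + 98 + 214 = 1715

1715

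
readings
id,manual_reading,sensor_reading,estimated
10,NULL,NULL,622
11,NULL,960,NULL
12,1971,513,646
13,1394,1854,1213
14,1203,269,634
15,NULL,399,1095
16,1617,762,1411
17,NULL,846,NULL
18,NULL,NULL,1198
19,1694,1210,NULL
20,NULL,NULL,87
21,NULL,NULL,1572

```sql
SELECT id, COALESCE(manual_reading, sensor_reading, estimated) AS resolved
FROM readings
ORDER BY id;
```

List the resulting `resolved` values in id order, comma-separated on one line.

622, 960, 1971, 1394, 1203, 399, 1617, 846, 1198, 1694, 87, 1572

id=10: manual_reading=NULL, sensor_reading=NULL, estimated=622 → 622
id=11: manual_reading=NULL, sensor_reading=960 → 960
id=12: manual_reading=1971 → 1971
id=13: manual_reading=1394 → 1394
id=14: manual_reading=1203 → 1203
id=15: manual_reading=NULL, sensor_reading=399 → 399
id=16: manual_reading=1617 → 1617
id=17: manual_reading=NULL, sensor_reading=846 → 846
id=18: manual_reading=NULL, sensor_reading=NULL, estimated=1198 → 1198
id=19: manual_reading=1694 → 1694
id=20: manual_reading=NULL, sensor_reading=NULL, estimated=87 → 87
id=21: manual_reading=NULL, sensor_reading=NULL, estimated=1572 → 1572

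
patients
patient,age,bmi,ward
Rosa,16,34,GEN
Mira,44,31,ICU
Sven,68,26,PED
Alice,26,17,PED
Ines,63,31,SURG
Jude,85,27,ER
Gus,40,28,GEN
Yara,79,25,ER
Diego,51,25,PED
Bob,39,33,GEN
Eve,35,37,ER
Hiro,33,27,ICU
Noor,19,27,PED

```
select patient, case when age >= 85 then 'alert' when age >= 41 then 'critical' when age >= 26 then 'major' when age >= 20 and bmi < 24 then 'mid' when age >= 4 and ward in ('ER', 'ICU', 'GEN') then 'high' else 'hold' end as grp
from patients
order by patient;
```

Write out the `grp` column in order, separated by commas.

patient=Alice: age >= 26 → major
patient=Bob: age >= 26 → major
patient=Diego: age >= 41 → critical
patient=Eve: age >= 26 → major
patient=Gus: age >= 26 → major
patient=Hiro: age >= 26 → major
patient=Ines: age >= 41 → critical
patient=Jude: age >= 85 → alert
patient=Mira: age >= 41 → critical
patient=Noor: ELSE → hold
patient=Rosa: age >= 4 and ward in ('ER', 'ICU', 'GEN') → high
patient=Sven: age >= 41 → critical
patient=Yara: age >= 41 → critical

major, major, critical, major, major, major, critical, alert, critical, hold, high, critical, critical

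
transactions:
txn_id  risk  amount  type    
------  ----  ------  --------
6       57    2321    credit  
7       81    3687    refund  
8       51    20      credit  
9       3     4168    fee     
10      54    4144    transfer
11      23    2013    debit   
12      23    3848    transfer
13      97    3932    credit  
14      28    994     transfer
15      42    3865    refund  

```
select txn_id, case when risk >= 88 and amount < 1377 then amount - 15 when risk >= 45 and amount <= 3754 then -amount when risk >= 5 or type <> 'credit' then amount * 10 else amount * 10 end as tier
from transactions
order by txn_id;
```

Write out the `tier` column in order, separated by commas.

txn_id=6: risk >= 45 and amount <= 3754 → -2321
txn_id=7: risk >= 45 and amount <= 3754 → -3687
txn_id=8: risk >= 45 and amount <= 3754 → -20
txn_id=9: risk >= 5 or type <> 'credit' → 41680
txn_id=10: risk >= 5 or type <> 'credit' → 41440
txn_id=11: risk >= 5 or type <> 'credit' → 20130
txn_id=12: risk >= 5 or type <> 'credit' → 38480
txn_id=13: risk >= 5 or type <> 'credit' → 39320
txn_id=14: risk >= 5 or type <> 'credit' → 9940
txn_id=15: risk >= 5 or type <> 'credit' → 38650

-2321, -3687, -20, 41680, 41440, 20130, 38480, 39320, 9940, 38650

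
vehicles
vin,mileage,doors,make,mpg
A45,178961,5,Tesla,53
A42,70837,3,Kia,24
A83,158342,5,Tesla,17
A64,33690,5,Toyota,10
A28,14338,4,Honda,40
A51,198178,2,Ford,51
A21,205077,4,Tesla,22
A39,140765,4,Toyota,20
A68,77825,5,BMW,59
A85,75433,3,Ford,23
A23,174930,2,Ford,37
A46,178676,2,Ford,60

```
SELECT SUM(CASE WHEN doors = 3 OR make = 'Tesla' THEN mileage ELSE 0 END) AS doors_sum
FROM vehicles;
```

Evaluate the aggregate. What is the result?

vin=A45: ✓ → 178961
vin=A42: ✓ → 70837
vin=A83: ✓ → 158342
vin=A64: ✗
vin=A28: ✗
vin=A51: ✗
vin=A21: ✓ → 205077
vin=A39: ✗
vin=A68: ✗
vin=A85: ✓ → 75433
vin=A23: ✗
vin=A46: ✗
doors_sum = 178961 + 70837 + 158342 + 205077 + 75433 = 688650

688650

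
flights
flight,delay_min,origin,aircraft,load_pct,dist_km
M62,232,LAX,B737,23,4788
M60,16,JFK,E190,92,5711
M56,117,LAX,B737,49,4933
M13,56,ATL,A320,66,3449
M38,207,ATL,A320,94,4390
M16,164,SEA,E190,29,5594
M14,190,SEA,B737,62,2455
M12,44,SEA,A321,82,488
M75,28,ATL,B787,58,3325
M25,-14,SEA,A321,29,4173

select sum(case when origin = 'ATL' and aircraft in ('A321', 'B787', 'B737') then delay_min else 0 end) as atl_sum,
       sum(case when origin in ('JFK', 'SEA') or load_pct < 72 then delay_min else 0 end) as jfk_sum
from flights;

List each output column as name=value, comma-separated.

atl_sum=28, jfk_sum=833

[atl_sum: origin = 'ATL' and aircraft in ('A321', 'B787', 'B737')]
flight=M62: ✗
flight=M60: ✗
flight=M56: ✗
flight=M13: ✗
flight=M38: ✗
flight=M16: ✗
flight=M14: ✗
flight=M12: ✗
flight=M75: ✓ → 28
flight=M25: ✗
atl_sum = 28
—
[jfk_sum: origin in ('JFK', 'SEA') or load_pct < 72]
flight=M62: ✓ → 232
flight=M60: ✓ → 16
flight=M56: ✓ → 117
flight=M13: ✓ → 56
flight=M38: ✗
flight=M16: ✓ → 164
flight=M14: ✓ → 190
flight=M12: ✓ → 44
flight=M75: ✓ → 28
flight=M25: ✓ → -14
jfk_sum = 232 + 16 + 117 + 56 + 164 + 190 + 44 + 28 + -14 = 833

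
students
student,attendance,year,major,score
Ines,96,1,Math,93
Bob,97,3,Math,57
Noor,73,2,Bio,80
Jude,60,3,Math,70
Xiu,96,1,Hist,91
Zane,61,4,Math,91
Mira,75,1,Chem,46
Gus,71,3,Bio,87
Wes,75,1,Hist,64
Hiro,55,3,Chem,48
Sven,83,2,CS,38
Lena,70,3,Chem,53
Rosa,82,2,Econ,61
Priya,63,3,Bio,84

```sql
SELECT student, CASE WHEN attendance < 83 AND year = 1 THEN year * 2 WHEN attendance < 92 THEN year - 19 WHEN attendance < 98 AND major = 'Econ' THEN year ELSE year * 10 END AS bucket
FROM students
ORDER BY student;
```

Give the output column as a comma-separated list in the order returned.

30, -16, -16, 10, -16, -16, 2, -17, -16, -17, -17, 2, 10, -15

student=Bob: ELSE → 30
student=Gus: attendance < 92 → -16
student=Hiro: attendance < 92 → -16
student=Ines: ELSE → 10
student=Jude: attendance < 92 → -16
student=Lena: attendance < 92 → -16
student=Mira: attendance < 83 AND year = 1 → 2
student=Noor: attendance < 92 → -17
student=Priya: attendance < 92 → -16
student=Rosa: attendance < 92 → -17
student=Sven: attendance < 92 → -17
student=Wes: attendance < 83 AND year = 1 → 2
student=Xiu: ELSE → 10
student=Zane: attendance < 92 → -15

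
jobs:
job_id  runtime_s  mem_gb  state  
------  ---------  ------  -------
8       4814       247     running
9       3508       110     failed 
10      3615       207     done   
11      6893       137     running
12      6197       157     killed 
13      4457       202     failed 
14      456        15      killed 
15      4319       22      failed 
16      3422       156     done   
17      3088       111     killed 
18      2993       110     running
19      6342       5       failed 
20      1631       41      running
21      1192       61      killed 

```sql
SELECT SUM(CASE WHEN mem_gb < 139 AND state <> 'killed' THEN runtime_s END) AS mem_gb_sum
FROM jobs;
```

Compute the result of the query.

job_id=8: ✗
job_id=9: ✓ → 3508
job_id=10: ✗
job_id=11: ✓ → 6893
job_id=12: ✗
job_id=13: ✗
job_id=14: ✗
job_id=15: ✓ → 4319
job_id=16: ✗
job_id=17: ✗
job_id=18: ✓ → 2993
job_id=19: ✓ → 6342
job_id=20: ✓ → 1631
job_id=21: ✗
mem_gb_sum = 3508 + 6893 + 4319 + 2993 + 6342 + 1631 = 25686

25686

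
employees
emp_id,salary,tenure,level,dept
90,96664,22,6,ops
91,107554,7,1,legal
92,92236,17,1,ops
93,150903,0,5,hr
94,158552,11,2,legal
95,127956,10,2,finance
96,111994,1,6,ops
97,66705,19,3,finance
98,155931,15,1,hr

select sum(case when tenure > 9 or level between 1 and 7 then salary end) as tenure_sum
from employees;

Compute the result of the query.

1068495

emp_id=90: ✓ → 96664
emp_id=91: ✓ → 107554
emp_id=92: ✓ → 92236
emp_id=93: ✓ → 150903
emp_id=94: ✓ → 158552
emp_id=95: ✓ → 127956
emp_id=96: ✓ → 111994
emp_id=97: ✓ → 66705
emp_id=98: ✓ → 155931
tenure_sum = 96664 + 107554 + 92236 + 150903 + 158552 + 127956 + 111994 + 66705 + 155931 = 1068495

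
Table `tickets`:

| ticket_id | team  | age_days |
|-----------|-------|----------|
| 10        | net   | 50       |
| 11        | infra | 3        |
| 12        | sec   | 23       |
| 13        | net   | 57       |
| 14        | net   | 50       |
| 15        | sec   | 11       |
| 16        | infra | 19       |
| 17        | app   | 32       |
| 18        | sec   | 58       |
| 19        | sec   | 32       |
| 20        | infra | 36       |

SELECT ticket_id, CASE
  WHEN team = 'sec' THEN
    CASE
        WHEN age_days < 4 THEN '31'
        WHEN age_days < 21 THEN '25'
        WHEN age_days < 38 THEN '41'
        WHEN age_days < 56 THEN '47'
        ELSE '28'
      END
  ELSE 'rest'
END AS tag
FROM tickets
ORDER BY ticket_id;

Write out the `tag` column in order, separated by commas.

rest, rest, 41, rest, rest, 25, rest, rest, 28, 41, rest

ticket_id=10: team='net' → outer ELSE → rest
ticket_id=11: team='infra' → outer ELSE → rest
ticket_id=12: team='sec' → inner[age_days < 38] → 41
ticket_id=13: team='net' → outer ELSE → rest
ticket_id=14: team='net' → outer ELSE → rest
ticket_id=15: team='sec' → inner[age_days < 21] → 25
ticket_id=16: team='infra' → outer ELSE → rest
ticket_id=17: team='app' → outer ELSE → rest
ticket_id=18: team='sec' → inner[ELSE] → 28
ticket_id=19: team='sec' → inner[age_days < 38] → 41
ticket_id=20: team='infra' → outer ELSE → rest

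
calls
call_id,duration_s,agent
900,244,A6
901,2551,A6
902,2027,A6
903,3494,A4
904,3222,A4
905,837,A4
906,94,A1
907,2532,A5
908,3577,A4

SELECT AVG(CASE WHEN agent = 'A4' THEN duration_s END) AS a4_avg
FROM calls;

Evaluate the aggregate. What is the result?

2782.5

call_id=900: ✗
call_id=901: ✗
call_id=902: ✗
call_id=903: ✓ → 3494
call_id=904: ✓ → 3222
call_id=905: ✓ → 837
call_id=906: ✗
call_id=907: ✗
call_id=908: ✓ → 3577
a4_avg = (3494 + 3222 + 837 + 3577) / 4 = 2782.5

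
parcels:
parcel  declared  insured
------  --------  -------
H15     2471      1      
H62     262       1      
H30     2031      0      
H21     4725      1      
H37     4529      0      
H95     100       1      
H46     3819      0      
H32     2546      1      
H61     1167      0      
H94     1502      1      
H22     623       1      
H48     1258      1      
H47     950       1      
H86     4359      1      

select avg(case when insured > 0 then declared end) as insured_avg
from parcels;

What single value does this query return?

1879.6

parcel=H15: ✓ → 2471
parcel=H62: ✓ → 262
parcel=H30: ✗
parcel=H21: ✓ → 4725
parcel=H37: ✗
parcel=H95: ✓ → 100
parcel=H46: ✗
parcel=H32: ✓ → 2546
parcel=H61: ✗
parcel=H94: ✓ → 1502
parcel=H22: ✓ → 623
parcel=H48: ✓ → 1258
parcel=H47: ✓ → 950
parcel=H86: ✓ → 4359
insured_avg = (2471 + 262 + 4725 + 100 + 2546 + 1502 + 623 + 1258 + 950 + 4359) / 10 = 1879.6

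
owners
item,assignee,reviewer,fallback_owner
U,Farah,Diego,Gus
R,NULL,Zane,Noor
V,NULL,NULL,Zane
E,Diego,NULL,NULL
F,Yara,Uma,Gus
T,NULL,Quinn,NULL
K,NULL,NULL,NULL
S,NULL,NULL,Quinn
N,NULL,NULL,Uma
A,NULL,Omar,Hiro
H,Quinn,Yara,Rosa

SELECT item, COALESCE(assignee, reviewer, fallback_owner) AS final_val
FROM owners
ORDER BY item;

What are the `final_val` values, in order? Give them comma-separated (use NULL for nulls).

Omar, Diego, Yara, Quinn, NULL, Uma, Zane, Quinn, Quinn, Farah, Zane

item=A: assignee=NULL, reviewer=Omar → Omar
item=E: assignee=Diego → Diego
item=F: assignee=Yara → Yara
item=H: assignee=Quinn → Quinn
item=K: assignee=NULL, reviewer=NULL, fallback_owner=NULL (all NULL) → NULL
item=N: assignee=NULL, reviewer=NULL, fallback_owner=Uma → Uma
item=R: assignee=NULL, reviewer=Zane → Zane
item=S: assignee=NULL, reviewer=NULL, fallback_owner=Quinn → Quinn
item=T: assignee=NULL, reviewer=Quinn → Quinn
item=U: assignee=Farah → Farah
item=V: assignee=NULL, reviewer=NULL, fallback_owner=Zane → Zane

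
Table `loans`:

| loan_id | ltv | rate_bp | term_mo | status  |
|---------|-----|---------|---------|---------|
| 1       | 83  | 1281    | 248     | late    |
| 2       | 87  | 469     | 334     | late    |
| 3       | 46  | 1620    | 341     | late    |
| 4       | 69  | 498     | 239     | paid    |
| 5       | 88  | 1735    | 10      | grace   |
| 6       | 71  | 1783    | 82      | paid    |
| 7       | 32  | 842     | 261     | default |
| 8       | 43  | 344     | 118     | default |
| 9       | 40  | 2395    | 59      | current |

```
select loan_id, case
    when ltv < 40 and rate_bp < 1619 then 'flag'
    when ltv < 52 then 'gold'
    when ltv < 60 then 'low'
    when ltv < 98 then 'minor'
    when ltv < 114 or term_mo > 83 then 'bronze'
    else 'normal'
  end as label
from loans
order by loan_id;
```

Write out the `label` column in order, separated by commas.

minor, minor, gold, minor, minor, minor, flag, gold, gold

loan_id=1: ltv < 98 → minor
loan_id=2: ltv < 98 → minor
loan_id=3: ltv < 52 → gold
loan_id=4: ltv < 98 → minor
loan_id=5: ltv < 98 → minor
loan_id=6: ltv < 98 → minor
loan_id=7: ltv < 40 and rate_bp < 1619 → flag
loan_id=8: ltv < 52 → gold
loan_id=9: ltv < 52 → gold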